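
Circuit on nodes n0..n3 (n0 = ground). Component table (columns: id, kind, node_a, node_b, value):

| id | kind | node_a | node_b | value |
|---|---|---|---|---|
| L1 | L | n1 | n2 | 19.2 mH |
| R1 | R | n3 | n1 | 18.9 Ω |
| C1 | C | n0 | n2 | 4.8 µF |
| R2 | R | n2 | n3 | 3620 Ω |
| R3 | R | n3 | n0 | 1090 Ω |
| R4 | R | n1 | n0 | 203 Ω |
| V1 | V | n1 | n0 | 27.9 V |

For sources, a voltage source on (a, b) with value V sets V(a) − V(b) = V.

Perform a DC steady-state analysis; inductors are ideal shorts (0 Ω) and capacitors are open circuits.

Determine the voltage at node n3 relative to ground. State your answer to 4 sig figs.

27.43 V

MNA unknowns: 3 node voltages V₁..V_3 plus 2 source currents (L1, V1)
L1: row V1−V2=0, i_L1 at 1,2
R1: Y=0.05291 on G[3,1]
C1: Y=0.000 on G[0,2]
R2: Y=0.0002762 on G[2,3]
R3: Y=0.0009174 on G[3,0]
R4: Y=0.004926 on G[1,0]
V1: row V1−V0=27.9, i_V1 at 1,0
solve → V1=27.90, V2=27.90, V3=27.43
aux → i_L1=0.0001307, i_V1=-0.1626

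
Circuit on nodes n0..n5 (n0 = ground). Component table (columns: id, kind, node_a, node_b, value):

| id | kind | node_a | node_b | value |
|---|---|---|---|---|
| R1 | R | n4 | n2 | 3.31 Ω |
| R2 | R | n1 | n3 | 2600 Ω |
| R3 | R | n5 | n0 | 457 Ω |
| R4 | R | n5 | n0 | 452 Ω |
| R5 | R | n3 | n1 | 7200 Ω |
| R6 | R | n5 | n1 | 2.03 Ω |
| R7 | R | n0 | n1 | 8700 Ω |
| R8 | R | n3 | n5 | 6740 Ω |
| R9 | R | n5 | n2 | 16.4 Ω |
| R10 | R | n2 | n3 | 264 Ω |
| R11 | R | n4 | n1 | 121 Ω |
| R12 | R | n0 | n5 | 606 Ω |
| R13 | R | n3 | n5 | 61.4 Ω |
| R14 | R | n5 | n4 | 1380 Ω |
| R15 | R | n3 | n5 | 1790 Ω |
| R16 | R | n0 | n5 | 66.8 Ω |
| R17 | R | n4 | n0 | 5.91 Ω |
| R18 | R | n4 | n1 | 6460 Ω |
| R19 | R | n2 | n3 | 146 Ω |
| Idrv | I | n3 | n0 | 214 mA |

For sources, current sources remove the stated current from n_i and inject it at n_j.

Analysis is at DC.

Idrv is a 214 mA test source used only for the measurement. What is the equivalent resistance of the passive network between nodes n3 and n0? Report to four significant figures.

R_eq = 45.21 Ω

MNA unknowns: 5 node voltages V₁..V_5
R1: Y=0.3021 on G[4,2]
R2: Y=0.0003846 on G[1,3]
R3: Y=0.002188 on G[5,0]
R4: Y=0.002212 on G[5,0]
R5: Y=0.0001389 on G[3,1]
R6: Y=0.4926 on G[5,1]
R7: Y=0.0001149 on G[0,1]
R8: Y=0.0001484 on G[3,5]
R9: Y=0.06098 on G[5,2]
R10: Y=0.003788 on G[2,3]
R11: Y=0.008264 on G[4,1]
R12: Y=0.001650 on G[0,5]
R13: Y=0.01629 on G[3,5]
R14: Y=0.0007246 on G[5,4]
R15: Y=0.0005587 on G[3,5]
R16: Y=0.01497 on G[0,5]
R17: Y=0.1692 on G[4,0]
R18: Y=0.0001548 on G[4,1]
R19: Y=0.006849 on G[2,3]
Idrv: z[3]−=0.214, z[0]+=0.214
solve → V1=-2.435, V2=-1.450, V3=-9.675, V4=-0.9583, V5=-2.453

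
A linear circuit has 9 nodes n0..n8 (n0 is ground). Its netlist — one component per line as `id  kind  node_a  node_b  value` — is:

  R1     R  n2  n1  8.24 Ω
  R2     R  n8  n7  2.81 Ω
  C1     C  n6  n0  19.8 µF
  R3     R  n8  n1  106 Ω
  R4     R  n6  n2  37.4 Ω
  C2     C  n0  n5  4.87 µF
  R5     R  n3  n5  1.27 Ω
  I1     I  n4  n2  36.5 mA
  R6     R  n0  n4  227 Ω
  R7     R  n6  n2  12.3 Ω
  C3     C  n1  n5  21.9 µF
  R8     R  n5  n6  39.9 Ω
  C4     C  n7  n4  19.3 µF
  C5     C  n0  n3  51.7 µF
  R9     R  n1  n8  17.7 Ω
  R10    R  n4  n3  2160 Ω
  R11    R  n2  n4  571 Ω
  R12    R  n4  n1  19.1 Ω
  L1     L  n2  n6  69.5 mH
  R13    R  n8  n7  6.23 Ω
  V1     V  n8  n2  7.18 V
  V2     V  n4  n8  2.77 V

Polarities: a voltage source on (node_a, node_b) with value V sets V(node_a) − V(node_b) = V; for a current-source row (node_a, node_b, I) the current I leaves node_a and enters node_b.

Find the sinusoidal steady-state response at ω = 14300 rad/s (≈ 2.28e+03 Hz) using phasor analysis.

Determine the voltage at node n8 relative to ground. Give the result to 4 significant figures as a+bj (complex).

Element admittances at ω=14300 rad/s:
  Y(R1) = 0.1214+0.000j S between n2,n1
  Y(R2) = 0.3559+0.000j S between n8,n7
  Y(C1) = 0.000+0.2831j S between n6,n0
  Y(R3) = 0.009434+0.000j S between n8,n1
  Y(R4) = 0.02674+0.000j S between n6,n2
  Y(C2) = 0.000+0.06964j S between n0,n5
  Y(R5) = 0.7874+0.000j S between n3,n5
  I1: injects 0.0365 A into n2 (from n4)
  Y(R6) = 0.004405+0.000j S between n0,n4
  Y(R7) = 0.08130+0.000j S between n6,n2
  Y(C3) = 0.000+0.3132j S between n1,n5
  Y(R8) = 0.02506+0.000j S between n5,n6
  Y(C4) = 0.000+0.2760j S between n7,n4
  Y(C5) = 0.000+0.7393j S between n0,n3
  Y(R9) = 0.05650+0.000j S between n1,n8
  Y(R10) = 0.0004630+0.000j S between n4,n3
  Y(R11) = 0.001751+0.000j S between n2,n4
  Y(R12) = 0.05236+0.000j S between n4,n1
  Y(L1) = 0.000-0.001006j S between n2,n6
  Y(R13) = 0.1605+0.000j S between n8,n7
  V1: constraint V(n8)−V(n2) = 7.18
  V2: constraint V(n4)−V(n8) = 2.77
Assemble and solve the 10×10 MNA system:
  V(n1)=0.7111-0.7322j  V(n2)=-2.612-0.2736j  V(n3)=0.1436-0.2350j  V(n4)=7.338-0.2736j  V(n5)=0.3601-0.1002j  V(n6)=-0.4594+0.7525j  V(n7)=5.183+0.8779j  V(n8)=4.568-0.2736j
  i(V1)=-0.6908-0.05303j  i(V2)=-0.7543-0.6174j

4.568-0.2736j V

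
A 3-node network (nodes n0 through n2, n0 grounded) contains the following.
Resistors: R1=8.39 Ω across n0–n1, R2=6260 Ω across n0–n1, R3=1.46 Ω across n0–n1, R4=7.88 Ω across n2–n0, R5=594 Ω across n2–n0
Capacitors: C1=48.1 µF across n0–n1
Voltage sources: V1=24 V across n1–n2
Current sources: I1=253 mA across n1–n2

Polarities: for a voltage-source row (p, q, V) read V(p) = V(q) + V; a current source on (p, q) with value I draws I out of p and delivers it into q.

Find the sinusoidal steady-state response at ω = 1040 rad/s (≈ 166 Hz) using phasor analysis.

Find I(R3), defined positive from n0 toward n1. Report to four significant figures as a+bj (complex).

-2.259+0.1212j A

MNA unknowns: 2 node voltages V₁..V_2 plus 1 source current (V1)
R1: Y=0.1192+0.000j on G[0,1]
R2: Y=0.0001597+0.000j on G[0,1]
R3: Y=0.6849+0.000j on G[0,1]
C1: Y=0.000+0.05002j on G[0,1]
R4: Y=0.1269+0.000j on G[2,0]
R5: Y=0.001684+0.000j on G[2,0]
V1: row V1−V2=24, i_V1 at 1,2
I1: z[1]−=0.253, z[2]+=0.253
solve → V1=3.299-0.1769j, V2=-20.70-0.1769j
aux → i_V1=-2.915-0.02275j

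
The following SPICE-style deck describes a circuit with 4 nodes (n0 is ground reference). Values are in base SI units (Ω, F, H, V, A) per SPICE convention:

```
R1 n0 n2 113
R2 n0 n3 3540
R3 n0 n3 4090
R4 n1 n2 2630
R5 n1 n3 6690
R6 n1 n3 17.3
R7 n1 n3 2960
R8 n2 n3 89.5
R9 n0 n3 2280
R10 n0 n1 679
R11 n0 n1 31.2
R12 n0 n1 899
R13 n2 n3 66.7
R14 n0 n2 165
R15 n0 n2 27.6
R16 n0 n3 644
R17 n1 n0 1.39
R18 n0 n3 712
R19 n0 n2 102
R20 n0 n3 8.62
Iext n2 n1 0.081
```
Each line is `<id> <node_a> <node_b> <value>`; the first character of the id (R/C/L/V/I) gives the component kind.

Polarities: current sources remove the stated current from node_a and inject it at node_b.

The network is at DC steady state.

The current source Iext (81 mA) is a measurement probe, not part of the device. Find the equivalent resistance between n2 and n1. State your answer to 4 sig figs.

Element admittances at DC:
  Y(R1) = 0.008850 S between n0,n2
  Y(R2) = 0.0002825 S between n0,n3
  Y(R3) = 0.0002445 S between n0,n3
  Y(R4) = 0.0003802 S between n1,n2
  Y(R5) = 0.0001495 S between n1,n3
  Y(R6) = 0.05780 S between n1,n3
  Y(R7) = 0.0003378 S between n1,n3
  Y(R8) = 0.01117 S between n2,n3
  Y(R9) = 0.0004386 S between n0,n3
  Y(R10) = 0.001473 S between n0,n1
  Y(R11) = 0.03205 S between n0,n1
  Y(R12) = 0.001112 S between n0,n1
  Y(R13) = 0.01499 S between n2,n3
  Y(R14) = 0.006061 S between n0,n2
  Y(R15) = 0.03623 S between n0,n2
  Y(R16) = 0.001553 S between n0,n3
  Y(R17) = 0.7194 S between n1,n0
  Y(R18) = 0.001404 S between n0,n3
  Y(R19) = 0.009804 S between n0,n2
  Y(R20) = 0.1160 S between n0,n3
  Iext: injects 0.081 A into n1 (from n2)
Assemble and solve the 3×3 MNA system:
  V(n1)=0.09235  V(n2)=-0.9540  V(n3)=-0.09580

R_eq = 12.92 Ω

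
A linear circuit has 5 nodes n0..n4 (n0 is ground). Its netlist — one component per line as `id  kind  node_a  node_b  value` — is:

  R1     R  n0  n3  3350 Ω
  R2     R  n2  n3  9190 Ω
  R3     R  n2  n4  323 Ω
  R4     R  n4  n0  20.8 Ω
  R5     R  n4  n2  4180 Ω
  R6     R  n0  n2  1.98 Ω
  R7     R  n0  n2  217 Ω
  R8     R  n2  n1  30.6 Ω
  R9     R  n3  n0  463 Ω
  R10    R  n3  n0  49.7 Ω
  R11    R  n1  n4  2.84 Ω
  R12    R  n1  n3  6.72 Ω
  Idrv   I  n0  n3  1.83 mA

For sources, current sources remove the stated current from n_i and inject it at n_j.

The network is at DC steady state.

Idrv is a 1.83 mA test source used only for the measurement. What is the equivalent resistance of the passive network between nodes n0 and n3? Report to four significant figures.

R_eq = 13.77 Ω

Apply KCL at each of the 4 non-ground nodes and solve the resulting linear system.
Node n1: branches {R8, R11, R12} → V_1 = 0.01673
Node n2: branches {R2, R3, R5, R6, R7, R8} → V_2 = 0.001096
Node n3: branches {R1, R2, R9, R10, R12, Idrv} → V_3 = 0.02519
Node n4: branches {R3, R4, R5, R11} → V_4 = 0.01461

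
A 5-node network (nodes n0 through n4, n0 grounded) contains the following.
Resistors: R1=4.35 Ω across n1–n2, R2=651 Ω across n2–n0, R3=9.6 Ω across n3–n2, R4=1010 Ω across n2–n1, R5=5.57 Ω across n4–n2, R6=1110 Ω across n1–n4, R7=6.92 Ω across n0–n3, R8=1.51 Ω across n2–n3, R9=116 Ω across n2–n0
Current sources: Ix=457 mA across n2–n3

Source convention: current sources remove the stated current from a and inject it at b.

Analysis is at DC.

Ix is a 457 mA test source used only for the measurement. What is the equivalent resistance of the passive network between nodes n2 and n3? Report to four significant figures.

MNA unknowns: 4 node voltages V₁..V_4
R1: Y=0.2299 on G[1,2]
R2: Y=0.001536 on G[2,0]
R3: Y=0.1042 on G[3,2]
R4: Y=0.0009901 on G[2,1]
R5: Y=0.1795 on G[4,2]
R6: Y=0.0009009 on G[1,4]
R7: Y=0.1445 on G[0,3]
R8: Y=0.6623 on G[2,3]
R9: Y=0.008621 on G[2,0]
Ix: z[2]−=0.457, z[3]+=0.457
solve → V1=-0.5503, V2=-0.5503, V3=0.03868, V4=-0.5503

R_eq = 1.289 Ω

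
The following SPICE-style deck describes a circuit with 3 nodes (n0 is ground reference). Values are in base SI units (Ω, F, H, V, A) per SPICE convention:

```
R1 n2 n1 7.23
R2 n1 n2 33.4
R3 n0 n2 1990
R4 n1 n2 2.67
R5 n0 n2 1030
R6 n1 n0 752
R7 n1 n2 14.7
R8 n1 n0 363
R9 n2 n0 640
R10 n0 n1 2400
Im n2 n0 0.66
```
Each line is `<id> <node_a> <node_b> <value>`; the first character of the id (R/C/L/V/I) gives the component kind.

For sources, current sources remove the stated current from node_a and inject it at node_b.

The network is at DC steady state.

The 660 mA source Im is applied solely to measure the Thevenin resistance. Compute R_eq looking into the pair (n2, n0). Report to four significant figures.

R_eq = 133.3 Ω

Element admittances at DC:
  Y(R1) = 0.1383 S between n2,n1
  Y(R2) = 0.02994 S between n1,n2
  Y(R3) = 0.0005025 S between n0,n2
  Y(R4) = 0.3745 S between n1,n2
  Y(R5) = 0.0009709 S between n0,n2
  Y(R6) = 0.001330 S between n1,n0
  Y(R7) = 0.06803 S between n1,n2
  Y(R8) = 0.002755 S between n1,n0
  Y(R9) = 0.001563 S between n2,n0
  Y(R10) = 0.0004167 S between n0,n1
  Im: injects 0.66 A into n0 (from n2)
Assemble and solve the 2×2 MNA system:
  V(n1)=-87.31  V(n2)=-87.95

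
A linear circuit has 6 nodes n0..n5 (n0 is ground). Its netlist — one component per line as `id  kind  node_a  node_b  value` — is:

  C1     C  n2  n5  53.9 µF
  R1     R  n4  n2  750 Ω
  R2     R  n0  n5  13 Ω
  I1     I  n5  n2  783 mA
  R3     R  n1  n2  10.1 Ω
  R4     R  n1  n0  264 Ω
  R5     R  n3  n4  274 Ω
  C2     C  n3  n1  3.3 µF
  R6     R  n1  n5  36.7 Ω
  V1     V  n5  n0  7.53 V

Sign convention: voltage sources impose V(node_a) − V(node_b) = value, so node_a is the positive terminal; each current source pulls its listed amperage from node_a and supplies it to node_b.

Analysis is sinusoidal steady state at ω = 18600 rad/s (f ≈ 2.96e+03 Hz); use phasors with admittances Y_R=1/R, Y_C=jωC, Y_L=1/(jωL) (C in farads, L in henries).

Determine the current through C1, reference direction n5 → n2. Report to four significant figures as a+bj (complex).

-0.7608-0.01797j A

MNA unknowns: 5 node voltages V₁..V_5 plus 1 source current (V1)
C1: Y=0.000+1.003j on G[2,5]
R1: Y=0.001333+0.000j on G[4,2]
R2: Y=0.07692+0.000j on G[0,5]
I1: z[5]−=0.783, z[2]+=0.783
R3: Y=0.09901+0.000j on G[1,2]
R4: Y=0.003788+0.000j on G[1,0]
R5: Y=0.003650+0.000j on G[3,4]
C2: Y=0.000+0.06138j on G[3,1]
R6: Y=0.02725+0.000j on G[1,5]
V1: row V5−V0=7.53, i_V1 at 5,0
solve → V1=7.326-0.5791j, V2=7.548-0.7589j, V3=7.323-0.5827j, V4=7.383-0.6298j, V5=7.530+0.000j
aux → i_V1=-0.6070+0.002194j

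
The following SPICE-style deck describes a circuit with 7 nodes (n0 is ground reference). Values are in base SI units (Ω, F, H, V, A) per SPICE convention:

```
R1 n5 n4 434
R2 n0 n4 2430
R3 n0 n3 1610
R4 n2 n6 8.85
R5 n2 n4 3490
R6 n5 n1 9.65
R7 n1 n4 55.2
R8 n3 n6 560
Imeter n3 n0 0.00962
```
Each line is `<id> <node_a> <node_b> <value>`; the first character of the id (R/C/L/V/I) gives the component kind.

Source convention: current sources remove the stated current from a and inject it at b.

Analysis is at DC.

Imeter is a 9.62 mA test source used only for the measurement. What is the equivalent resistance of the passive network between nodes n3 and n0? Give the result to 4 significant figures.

R_eq = 1290. Ω

Apply KCL at each of the 6 non-ground nodes and solve the resulting linear system.
Node n1: branches {R6, R7} → V_1 = -4.647
Node n2: branches {R4, R5} → V_2 = -11.32
Node n3: branches {R3, R8, Imeter} → V_3 = -12.41
Node n4: branches {R1, R2, R5, R7} → V_4 = -4.647
Node n5: branches {R1, R6} → V_5 = -4.647
Node n6: branches {R4, R8} → V_6 = -11.34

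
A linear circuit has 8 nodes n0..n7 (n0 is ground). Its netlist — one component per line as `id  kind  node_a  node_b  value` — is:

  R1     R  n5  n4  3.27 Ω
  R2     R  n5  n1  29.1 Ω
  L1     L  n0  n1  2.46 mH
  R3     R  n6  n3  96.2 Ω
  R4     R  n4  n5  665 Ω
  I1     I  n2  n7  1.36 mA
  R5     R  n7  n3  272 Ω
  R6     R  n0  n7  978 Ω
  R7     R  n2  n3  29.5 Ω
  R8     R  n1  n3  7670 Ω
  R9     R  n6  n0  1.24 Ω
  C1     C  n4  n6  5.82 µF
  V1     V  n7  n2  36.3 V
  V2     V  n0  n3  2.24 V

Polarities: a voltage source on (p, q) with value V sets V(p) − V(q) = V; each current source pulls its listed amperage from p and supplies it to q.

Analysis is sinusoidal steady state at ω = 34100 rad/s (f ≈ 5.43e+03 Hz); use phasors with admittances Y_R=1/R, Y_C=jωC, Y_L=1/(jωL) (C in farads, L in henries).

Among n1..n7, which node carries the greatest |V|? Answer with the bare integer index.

MNA unknowns: 7 node voltages V₁..V_7 plus 2 source currents (V1, V2)
R1: Y=0.3058+0.000j on G[5,4]
R2: Y=0.03436+0.000j on G[5,1]
L1: Y=0.000-0.01192j on G[0,1]
R3: Y=0.01040+0.000j on G[6,3]
R4: Y=0.001504+0.000j on G[4,5]
I1: z[2]−=0.00136, z[7]+=0.00136
R5: Y=0.003676+0.000j on G[7,3]
R6: Y=0.001022+0.000j on G[0,7]
R7: Y=0.03390+0.000j on G[2,3]
R8: Y=0.0001304+0.000j on G[1,3]
R9: Y=0.8065+0.000j on G[6,0]
C1: Y=0.000+0.1985j on G[4,6]
V1: row V7−V2=36.3, i_V1 at 7,2
V2: row V0−V3=2.24, i_V2 at 0,3
solve → V1=-0.03494-0.01327j, V2=-6.600+0.000j, V3=-2.240+0.000j, V4=-0.03075+0.0001435j, V5=-0.03117-0.001206j, V6=-0.02866-0.0005077j, V7=29.70+0.000j
aux → i_V1=-0.1464+0.000j, i_V2=0.007094+7.009e-06j

7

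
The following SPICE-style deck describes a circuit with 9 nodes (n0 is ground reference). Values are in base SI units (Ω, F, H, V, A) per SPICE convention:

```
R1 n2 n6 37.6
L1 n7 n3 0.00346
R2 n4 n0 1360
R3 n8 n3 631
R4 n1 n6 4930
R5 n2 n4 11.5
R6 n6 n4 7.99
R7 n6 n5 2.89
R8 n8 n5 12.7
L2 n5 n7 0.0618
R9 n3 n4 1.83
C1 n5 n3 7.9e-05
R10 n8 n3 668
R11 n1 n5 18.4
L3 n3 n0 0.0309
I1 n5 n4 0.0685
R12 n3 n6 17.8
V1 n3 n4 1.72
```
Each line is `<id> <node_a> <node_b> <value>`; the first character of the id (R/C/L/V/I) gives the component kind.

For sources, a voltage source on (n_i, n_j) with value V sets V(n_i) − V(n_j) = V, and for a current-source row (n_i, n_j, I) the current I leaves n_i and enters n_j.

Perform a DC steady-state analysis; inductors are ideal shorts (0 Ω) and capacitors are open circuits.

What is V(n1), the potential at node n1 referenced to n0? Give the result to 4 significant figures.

Element admittances at DC:
  Y(R1) = 0.02660 S between n2,n6
  L1: short n7↔n3 (DC inductor)
  Y(R2) = 0.0007353 S between n4,n0
  Y(R3) = 0.001585 S between n8,n3
  Y(R4) = 0.0002028 S between n1,n6
  Y(R5) = 0.08696 S between n2,n4
  Y(R6) = 0.1252 S between n6,n4
  Y(R7) = 0.3460 S between n6,n5
  Y(R8) = 0.07874 S between n8,n5
  L2: short n5↔n7 (DC inductor)
  Y(R9) = 0.5464 S between n3,n4
  Y(C1) = 0.000 S between n5,n3
  Y(R10) = 0.001497 S between n8,n3
  Y(R11) = 0.05435 S between n1,n5
  L3: short n3↔n0 (DC inductor)
  I1: injects 0.0685 A into n4 (from n5)
  Y(R12) = 0.05618 S between n3,n6
  V1: constraint V(n3)−V(n4) = 1.72
Assemble and solve the 12×12 MNA system:
  V(n1)=-0.001699  V(n2)=-1.424  V(n3)=0.000  V(n4)=-1.720  V(n5)=0.000  V(n6)=-0.4568  V(n7)=0.000  V(n8)=0.000
  i(L1)=-0.2267  i(L2)=-0.2267  i(L3)=0.001265  i(V1)=-1.193

-0.001699 V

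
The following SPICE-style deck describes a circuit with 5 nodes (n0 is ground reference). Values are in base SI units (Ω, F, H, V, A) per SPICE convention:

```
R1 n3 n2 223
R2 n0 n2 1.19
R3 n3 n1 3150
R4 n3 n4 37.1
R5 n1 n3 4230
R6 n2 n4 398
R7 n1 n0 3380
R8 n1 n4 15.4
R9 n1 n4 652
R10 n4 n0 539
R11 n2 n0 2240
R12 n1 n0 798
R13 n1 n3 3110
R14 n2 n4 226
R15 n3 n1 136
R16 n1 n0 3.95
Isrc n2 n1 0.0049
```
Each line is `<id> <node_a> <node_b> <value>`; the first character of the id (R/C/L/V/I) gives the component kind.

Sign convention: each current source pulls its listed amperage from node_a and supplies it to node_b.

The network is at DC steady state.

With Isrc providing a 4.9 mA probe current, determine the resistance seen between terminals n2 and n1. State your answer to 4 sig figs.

Element admittances at DC:
  Y(R1) = 0.004484 S between n3,n2
  Y(R2) = 0.8403 S between n0,n2
  Y(R3) = 0.0003175 S between n3,n1
  Y(R4) = 0.02695 S between n3,n4
  Y(R5) = 0.0002364 S between n1,n3
  Y(R6) = 0.002513 S between n2,n4
  Y(R7) = 0.0002959 S between n1,n0
  Y(R8) = 0.06494 S between n1,n4
  Y(R9) = 0.001534 S between n1,n4
  Y(R10) = 0.001855 S between n4,n0
  Y(R11) = 0.0004464 S between n2,n0
  Y(R12) = 0.001253 S between n1,n0
  Y(R13) = 0.0003215 S between n1,n3
  Y(R14) = 0.004425 S between n2,n4
  Y(R15) = 0.007353 S between n3,n1
  Y(R16) = 0.2532 S between n1,n0
  Isrc: injects 0.0049 A into n1 (from n2)
Assemble and solve the 4×4 MNA system:
  V(n1)=0.01824  V(n2)=-0.005557  V(n3)=0.01335  V(n4)=0.01500

R_eq = 4.856 Ω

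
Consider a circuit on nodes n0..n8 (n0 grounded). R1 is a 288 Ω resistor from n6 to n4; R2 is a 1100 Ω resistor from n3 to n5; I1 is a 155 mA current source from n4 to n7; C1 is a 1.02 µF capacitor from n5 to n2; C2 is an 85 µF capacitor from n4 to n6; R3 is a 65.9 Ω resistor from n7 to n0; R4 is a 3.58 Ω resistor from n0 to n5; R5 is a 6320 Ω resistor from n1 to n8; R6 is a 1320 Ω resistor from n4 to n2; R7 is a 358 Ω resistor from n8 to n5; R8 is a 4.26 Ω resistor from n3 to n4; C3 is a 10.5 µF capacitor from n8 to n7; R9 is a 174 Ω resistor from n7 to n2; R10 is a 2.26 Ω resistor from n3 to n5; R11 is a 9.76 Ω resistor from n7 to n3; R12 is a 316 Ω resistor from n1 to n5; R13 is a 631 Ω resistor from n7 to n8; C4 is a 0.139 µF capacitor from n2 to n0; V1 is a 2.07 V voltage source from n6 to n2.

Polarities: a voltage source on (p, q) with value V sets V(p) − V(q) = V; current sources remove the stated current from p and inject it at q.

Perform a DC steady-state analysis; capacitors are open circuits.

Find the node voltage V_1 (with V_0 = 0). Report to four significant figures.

Apply KCL at each of the 8 non-ground nodes and solve the resulting linear system.
Node n1: branches {R5, R12} → V_1 = -0.04200
Node n2: branches {C1, R6, R9, C4, V1} → V_2 = -0.3705
Node n3: branches {R2, R8, R10, R11} → V_3 = -0.1040
Node n4: branches {R1, I1, C2, R6, R8} → V_4 = -0.7272
Node n5: branches {R2, C1, R4, R7, R10, R12} → V_5 = -0.06207
Node n6: branches {R1, C2, V1} → V_6 = 1.699
Node n7: branches {I1, R3, C3, R9, R11, R13} → V_7 = 1.143
Node n8: branches {R5, R7, C3, R13} → V_8 = 0.3595
Source currents: i(V1)=-0.008426

-0.04200 V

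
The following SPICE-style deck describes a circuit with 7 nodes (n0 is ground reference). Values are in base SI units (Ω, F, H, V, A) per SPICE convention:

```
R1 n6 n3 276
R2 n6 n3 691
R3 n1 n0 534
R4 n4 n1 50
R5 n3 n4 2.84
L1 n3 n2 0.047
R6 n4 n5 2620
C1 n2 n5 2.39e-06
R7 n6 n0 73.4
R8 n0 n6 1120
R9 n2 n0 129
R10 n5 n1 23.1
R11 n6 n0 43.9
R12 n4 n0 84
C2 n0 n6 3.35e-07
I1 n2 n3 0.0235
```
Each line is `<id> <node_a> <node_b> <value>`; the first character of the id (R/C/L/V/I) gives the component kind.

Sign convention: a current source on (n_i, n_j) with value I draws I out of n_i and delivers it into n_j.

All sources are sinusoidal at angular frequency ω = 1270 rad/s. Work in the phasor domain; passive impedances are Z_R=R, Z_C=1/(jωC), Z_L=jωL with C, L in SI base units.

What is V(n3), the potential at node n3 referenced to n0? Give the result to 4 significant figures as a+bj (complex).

MNA unknowns: 6 node voltages V₁..V_6
R1: Y=0.003623+0.000j on G[6,3]
R2: Y=0.001447+0.000j on G[6,3]
R3: Y=0.001873+0.000j on G[1,0]
R4: Y=0.02000+0.000j on G[4,1]
R5: Y=0.3521+0.000j on G[3,4]
L1: Y=0.000-0.01675j on G[3,2]
R6: Y=0.0003817+0.000j on G[4,5]
C1: Y=0.000+0.003035j on G[2,5]
R7: Y=0.01362+0.000j on G[6,0]
R8: Y=0.0008929+0.000j on G[0,6]
R9: Y=0.007752+0.000j on G[2,0]
R10: Y=0.04329+0.000j on G[5,1]
R11: Y=0.02278+0.000j on G[6,0]
R12: Y=0.01190+0.000j on G[4,0]
C2: Y=0.000+0.0004255j on G[0,6]
I1: z[2]−=0.0235, z[3]+=0.0235
solve → V1=0.3166+0.2747j, V2=-0.4334-0.9722j, V3=0.1671+0.4456j, V4=0.1700+0.4227j, V5=0.3981+0.2182j, V6=0.02054+0.05313j

0.1671+0.4456j V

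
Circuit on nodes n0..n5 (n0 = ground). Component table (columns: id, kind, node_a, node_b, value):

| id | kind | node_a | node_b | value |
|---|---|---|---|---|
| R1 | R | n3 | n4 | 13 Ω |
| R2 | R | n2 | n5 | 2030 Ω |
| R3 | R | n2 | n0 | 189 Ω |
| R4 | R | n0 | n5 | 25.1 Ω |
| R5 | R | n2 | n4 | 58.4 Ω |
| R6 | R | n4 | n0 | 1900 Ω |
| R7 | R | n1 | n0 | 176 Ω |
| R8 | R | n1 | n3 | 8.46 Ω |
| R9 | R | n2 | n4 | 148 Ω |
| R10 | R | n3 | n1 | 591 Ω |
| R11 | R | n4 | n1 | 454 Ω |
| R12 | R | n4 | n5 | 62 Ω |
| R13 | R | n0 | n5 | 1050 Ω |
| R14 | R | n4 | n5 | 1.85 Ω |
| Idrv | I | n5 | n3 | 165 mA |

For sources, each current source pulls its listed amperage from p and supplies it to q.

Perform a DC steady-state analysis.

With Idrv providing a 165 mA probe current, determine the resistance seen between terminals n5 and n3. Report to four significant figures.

R_eq = 13.53 Ω

Element admittances at DC:
  Y(R1) = 0.07692 S between n3,n4
  Y(R2) = 0.0004926 S between n2,n5
  Y(R3) = 0.005291 S between n2,n0
  Y(R4) = 0.03984 S between n0,n5
  Y(R5) = 0.01712 S between n2,n4
  Y(R6) = 0.0005263 S between n4,n0
  Y(R7) = 0.005682 S between n1,n0
  Y(R8) = 0.1182 S between n1,n3
  Y(R9) = 0.006757 S between n2,n4
  Y(R10) = 0.001692 S between n3,n1
  Y(R11) = 0.002203 S between n4,n1
  Y(R12) = 0.01613 S between n4,n5
  Y(R13) = 0.0009524 S between n0,n5
  Y(R14) = 0.5405 S between n4,n5
  Idrv: injects 0.165 A into n3 (from n5)
Assemble and solve the 5×5 MNA system:
  V(n1)=1.852  V(n2)=0.009935  V(n3)=1.973  V(n4)=0.01769  V(n5)=-0.2595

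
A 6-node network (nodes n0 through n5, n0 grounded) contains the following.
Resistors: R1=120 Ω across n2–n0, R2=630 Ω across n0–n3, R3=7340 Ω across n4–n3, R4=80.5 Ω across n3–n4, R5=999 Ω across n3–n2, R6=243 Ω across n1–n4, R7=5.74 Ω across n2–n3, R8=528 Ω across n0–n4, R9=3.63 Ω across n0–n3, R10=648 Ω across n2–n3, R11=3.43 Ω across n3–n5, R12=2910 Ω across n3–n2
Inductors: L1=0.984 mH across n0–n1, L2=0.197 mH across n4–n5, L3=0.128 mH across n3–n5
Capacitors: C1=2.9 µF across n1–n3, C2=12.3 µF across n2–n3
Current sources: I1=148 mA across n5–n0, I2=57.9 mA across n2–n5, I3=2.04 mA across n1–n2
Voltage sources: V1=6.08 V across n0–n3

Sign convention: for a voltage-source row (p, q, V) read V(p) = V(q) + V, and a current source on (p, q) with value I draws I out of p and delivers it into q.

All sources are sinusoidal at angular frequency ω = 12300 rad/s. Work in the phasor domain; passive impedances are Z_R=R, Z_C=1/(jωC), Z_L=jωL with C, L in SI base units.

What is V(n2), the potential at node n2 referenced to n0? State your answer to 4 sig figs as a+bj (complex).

-6.097+0.01372j V

Apply KCL at each of the 5 non-ground nodes and solve the resulting linear system.
Node n1: branches {L1, C1, I3, R6} → V_1 = 4.526-0.9731j
Node n2: branches {R1, R5, I2, I3, R7, C2, R10, R12} → V_2 = -6.097+0.01372j
Node n3: branches {R2, R3, R4, C1, R5, R7, L3, C2, R9, R10, R11, R12, V1} → V_3 = -6.080+0.000j
Node n4: branches {R3, R4, L2, R6, R8} → V_4 = -6.080+0.08490j
Node n5: branches {I1, I2, L2, L3, R11} → V_5 = -6.094-0.04876j
Source currents: i(V1)=-1.679-0.3737j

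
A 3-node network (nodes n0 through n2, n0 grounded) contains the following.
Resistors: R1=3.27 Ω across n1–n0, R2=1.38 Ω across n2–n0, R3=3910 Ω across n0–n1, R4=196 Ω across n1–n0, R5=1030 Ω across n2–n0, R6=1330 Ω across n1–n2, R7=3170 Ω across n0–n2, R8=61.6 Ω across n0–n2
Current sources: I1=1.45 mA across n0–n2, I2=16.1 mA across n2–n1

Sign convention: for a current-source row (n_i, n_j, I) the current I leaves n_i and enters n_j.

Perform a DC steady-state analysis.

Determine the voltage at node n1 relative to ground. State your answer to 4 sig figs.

Element admittances at DC:
  Y(R1) = 0.3058 S between n1,n0
  Y(R2) = 0.7246 S between n2,n0
  Y(R3) = 0.0002558 S between n0,n1
  I1: injects 0.00145 A into n2 (from n0)
  Y(R4) = 0.005102 S between n1,n0
  Y(R5) = 0.0009709 S between n2,n0
  Y(R6) = 0.0007519 S between n1,n2
  Y(R7) = 0.0003155 S between n0,n2
  Y(R8) = 0.01623 S between n0,n2
  I2: injects 0.0161 A into n1 (from n2)
Assemble and solve the 2×2 MNA system:
  V(n1)=0.05157  V(n2)=-0.01967

0.05157 V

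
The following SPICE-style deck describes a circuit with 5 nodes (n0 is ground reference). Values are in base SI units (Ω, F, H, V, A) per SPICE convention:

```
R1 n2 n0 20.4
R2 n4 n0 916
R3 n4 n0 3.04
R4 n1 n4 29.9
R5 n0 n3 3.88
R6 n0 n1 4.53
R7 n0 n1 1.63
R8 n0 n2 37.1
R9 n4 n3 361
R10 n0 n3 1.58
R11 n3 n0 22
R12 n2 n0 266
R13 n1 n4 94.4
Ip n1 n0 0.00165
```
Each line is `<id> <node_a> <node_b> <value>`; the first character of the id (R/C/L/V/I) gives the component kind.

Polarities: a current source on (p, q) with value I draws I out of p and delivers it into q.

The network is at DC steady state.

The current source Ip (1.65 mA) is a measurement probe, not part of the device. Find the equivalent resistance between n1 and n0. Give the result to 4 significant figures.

R_eq = 1.145 Ω

Element admittances at DC:
  Y(R1) = 0.04902 S between n2,n0
  Y(R2) = 0.001092 S between n4,n0
  Y(R3) = 0.3289 S between n4,n0
  Y(R4) = 0.03344 S between n1,n4
  Y(R5) = 0.2577 S between n0,n3
  Y(R6) = 0.2208 S between n0,n1
  Y(R7) = 0.6135 S between n0,n1
  Y(R8) = 0.02695 S between n0,n2
  Y(R9) = 0.002770 S between n4,n3
  Y(R10) = 0.6329 S between n0,n3
  Y(R11) = 0.04545 S between n3,n0
  Y(R12) = 0.003759 S between n2,n0
  Y(R13) = 0.01059 S between n1,n4
  Ip: injects 0.00165 A into n0 (from n1)
Assemble and solve the 4×4 MNA system:
  V(n1)=-0.001890  V(n2)=0.000  V(n3)=-6.516e-07  V(n4)=-0.0002208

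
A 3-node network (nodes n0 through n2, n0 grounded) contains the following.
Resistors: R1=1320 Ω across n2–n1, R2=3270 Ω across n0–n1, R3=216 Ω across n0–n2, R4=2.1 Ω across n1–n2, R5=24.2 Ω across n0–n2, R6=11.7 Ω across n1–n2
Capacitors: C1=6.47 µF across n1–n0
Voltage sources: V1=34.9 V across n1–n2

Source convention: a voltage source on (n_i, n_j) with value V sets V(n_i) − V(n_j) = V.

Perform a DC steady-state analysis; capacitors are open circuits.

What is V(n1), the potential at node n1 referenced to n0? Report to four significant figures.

Element admittances at DC:
  Y(R1) = 0.0007576 S between n2,n1
  Y(C1) = 0.000 S between n1,n0
  Y(R2) = 0.0003058 S between n0,n1
  Y(R3) = 0.004630 S between n0,n2
  Y(R4) = 0.4762 S between n1,n2
  Y(R5) = 0.04132 S between n0,n2
  Y(R6) = 0.08547 S between n1,n2
  V1: constraint V(n1)−V(n2) = 34.9
Assemble and solve the 3×3 MNA system:
  V(n1)=34.67  V(n2)=-0.2307
  i(V1)=-19.64

34.67 V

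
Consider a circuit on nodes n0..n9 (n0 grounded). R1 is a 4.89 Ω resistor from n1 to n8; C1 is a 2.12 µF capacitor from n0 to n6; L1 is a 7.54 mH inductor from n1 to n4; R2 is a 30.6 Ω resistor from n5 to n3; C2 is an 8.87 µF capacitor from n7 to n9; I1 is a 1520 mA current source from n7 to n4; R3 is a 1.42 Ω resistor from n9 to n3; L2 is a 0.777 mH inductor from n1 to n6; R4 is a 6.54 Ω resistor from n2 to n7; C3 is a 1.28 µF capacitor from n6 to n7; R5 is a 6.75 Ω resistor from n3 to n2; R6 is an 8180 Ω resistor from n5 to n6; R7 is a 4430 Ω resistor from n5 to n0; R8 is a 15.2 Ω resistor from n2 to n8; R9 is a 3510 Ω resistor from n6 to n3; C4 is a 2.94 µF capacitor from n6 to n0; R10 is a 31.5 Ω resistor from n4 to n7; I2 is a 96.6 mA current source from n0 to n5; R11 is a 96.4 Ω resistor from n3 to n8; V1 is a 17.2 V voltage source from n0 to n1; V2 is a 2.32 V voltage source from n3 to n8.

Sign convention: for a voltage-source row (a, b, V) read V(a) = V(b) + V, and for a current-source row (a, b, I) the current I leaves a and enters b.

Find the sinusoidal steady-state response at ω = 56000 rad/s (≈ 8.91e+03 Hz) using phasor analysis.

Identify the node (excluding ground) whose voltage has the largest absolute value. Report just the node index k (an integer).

4

Element admittances at ω=56000 rad/s:
  Y(R1) = 0.2045+0.000j S between n1,n8
  Y(C1) = 0.000+0.1187j S between n0,n6
  Y(L1) = 0.000-0.002368j S between n1,n4
  Y(R2) = 0.03268+0.000j S between n5,n3
  Y(C2) = 0.000+0.4967j S between n7,n9
  I1: injects 1.52 A into n4 (from n7)
  Y(R3) = 0.7042+0.000j S between n9,n3
  Y(L2) = 0.000-0.02298j S between n1,n6
  Y(R4) = 0.1529+0.000j S between n2,n7
  Y(C3) = 0.000+0.07168j S between n6,n7
  Y(R5) = 0.1481+0.000j S between n3,n2
  Y(R6) = 0.0001222+0.000j S between n5,n6
  Y(R7) = 0.0002257+0.000j S between n5,n0
  Y(R8) = 0.06579+0.000j S between n2,n8
  Y(R9) = 0.0002849+0.000j S between n6,n3
  Y(C4) = 0.000+0.1646j S between n6,n0
  Y(R10) = 0.03175+0.000j S between n4,n7
  I2: injects 0.0966 A into n5 (from n0)
  Y(R11) = 0.01037+0.000j S between n3,n8
  V1: constraint V(n0)−V(n1) = 17.2
  V2: constraint V(n3)−V(n8) = 2.32
Assemble and solve the 11×11 MNA system:
  V(n1)=-17.20+0.000j  V(n2)=-12.81+4.573j  V(n3)=-13.07+4.167j  V(n4)=35.76+9.091j  V(n5)=-10.01+4.127j  V(n6)=-1.276+1.123j  V(n7)=-11.44+5.141j  V(n8)=-15.39+4.167j  V(n9)=-12.99+5.257j
  i(V1)=-0.4171-0.3608j  i(V2)=0.1758+0.8254j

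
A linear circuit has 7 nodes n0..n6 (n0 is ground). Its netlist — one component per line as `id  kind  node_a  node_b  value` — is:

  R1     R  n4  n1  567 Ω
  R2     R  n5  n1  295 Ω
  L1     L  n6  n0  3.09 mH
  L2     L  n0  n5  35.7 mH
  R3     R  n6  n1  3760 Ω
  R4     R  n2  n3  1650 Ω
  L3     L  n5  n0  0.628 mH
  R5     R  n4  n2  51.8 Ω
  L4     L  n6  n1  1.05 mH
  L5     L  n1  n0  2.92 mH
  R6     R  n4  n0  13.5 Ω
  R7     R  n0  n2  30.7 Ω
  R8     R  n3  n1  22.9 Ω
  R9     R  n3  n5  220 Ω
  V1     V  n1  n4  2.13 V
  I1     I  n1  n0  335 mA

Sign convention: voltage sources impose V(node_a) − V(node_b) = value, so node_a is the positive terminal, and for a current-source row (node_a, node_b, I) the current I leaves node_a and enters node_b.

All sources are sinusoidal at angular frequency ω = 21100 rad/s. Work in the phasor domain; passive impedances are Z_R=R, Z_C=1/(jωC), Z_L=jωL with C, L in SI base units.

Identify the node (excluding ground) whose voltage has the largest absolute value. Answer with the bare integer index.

Apply KCL at each of the 6 non-ground nodes and solve the resulting linear system.
Node n1: branches {R1, R2, R3, L4, L5, R8, V1, I1} → V_1 = -1.481-0.4483j
Node n2: branches {R4, R5, R7} → V_2 = -1.344-0.1697j
Node n3: branches {R4, R8, R9} → V_3 = -1.338-0.4168j
Node n4: branches {R1, R5, R6, V1} → V_4 = -3.611-0.4483j
Node n5: branches {R2, L2, L3, R9} → V_5 = 0.02921-0.1476j
Node n6: branches {L1, R3, L4} → V_6 = -1.105-0.3363j
Source currents: i(V1)=-0.3150-0.03859j

4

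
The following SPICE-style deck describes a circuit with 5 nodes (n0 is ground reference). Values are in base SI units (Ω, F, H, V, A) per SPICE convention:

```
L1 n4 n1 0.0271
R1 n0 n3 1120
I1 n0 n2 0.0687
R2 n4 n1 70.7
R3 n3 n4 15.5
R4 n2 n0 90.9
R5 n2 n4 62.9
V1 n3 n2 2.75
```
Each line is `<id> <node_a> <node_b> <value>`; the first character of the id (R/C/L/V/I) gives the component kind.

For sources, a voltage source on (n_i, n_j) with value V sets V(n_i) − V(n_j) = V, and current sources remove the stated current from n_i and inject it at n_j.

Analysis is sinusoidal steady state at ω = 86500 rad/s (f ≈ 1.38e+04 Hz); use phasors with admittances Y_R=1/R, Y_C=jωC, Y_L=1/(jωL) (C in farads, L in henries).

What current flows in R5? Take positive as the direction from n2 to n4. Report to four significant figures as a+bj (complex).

-0.03508+0.000j A

Element admittances at ω=86500 rad/s:
  Y(L1) = 0.000-0.0004266j S between n4,n1
  Y(R1) = 0.0008929+0.000j S between n0,n3
  I1: injects 0.0687 A into n2 (from n0)
  Y(R2) = 0.01414+0.000j S between n4,n1
  Y(R3) = 0.06452+0.000j S between n3,n4
  Y(R4) = 0.01100+0.000j S between n2,n0
  Y(R5) = 0.01590+0.000j S between n2,n4
  V1: constraint V(n3)−V(n2) = 2.75
Assemble and solve the 5×5 MNA system:
  V(n1)=7.776+0.000j  V(n2)=5.570+0.000j  V(n3)=8.320+0.000j  V(n4)=7.776+0.000j
  i(V1)=-0.04250+0.000j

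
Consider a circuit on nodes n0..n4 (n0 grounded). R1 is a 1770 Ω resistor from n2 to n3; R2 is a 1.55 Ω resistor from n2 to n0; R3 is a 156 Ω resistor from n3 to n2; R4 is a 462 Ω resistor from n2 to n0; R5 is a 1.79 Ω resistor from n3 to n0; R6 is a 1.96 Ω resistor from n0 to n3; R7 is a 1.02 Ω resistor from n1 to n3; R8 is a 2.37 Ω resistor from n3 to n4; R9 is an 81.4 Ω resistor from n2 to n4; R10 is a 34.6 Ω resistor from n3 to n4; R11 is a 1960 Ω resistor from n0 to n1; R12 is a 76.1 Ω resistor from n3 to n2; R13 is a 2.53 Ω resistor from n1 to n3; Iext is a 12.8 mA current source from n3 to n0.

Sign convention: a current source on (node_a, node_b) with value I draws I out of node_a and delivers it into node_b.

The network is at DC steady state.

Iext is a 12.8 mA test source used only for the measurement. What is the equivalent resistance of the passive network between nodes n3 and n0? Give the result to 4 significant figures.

Apply KCL at each of the 4 non-ground nodes and solve the resulting linear system.
Node n1: branches {R7, R11, R13} → V_1 = -0.01163
Node n2: branches {R1, R2, R3, R4, R9, R12} → V_2 = -0.0005494
Node n3: branches {R1, R3, R5, R6, R7, R8, R10, R12, R13, Iext} → V_3 = -0.01164
Node n4: branches {R8, R9, R10} → V_4 = -0.01134

R_eq = 0.9091 Ω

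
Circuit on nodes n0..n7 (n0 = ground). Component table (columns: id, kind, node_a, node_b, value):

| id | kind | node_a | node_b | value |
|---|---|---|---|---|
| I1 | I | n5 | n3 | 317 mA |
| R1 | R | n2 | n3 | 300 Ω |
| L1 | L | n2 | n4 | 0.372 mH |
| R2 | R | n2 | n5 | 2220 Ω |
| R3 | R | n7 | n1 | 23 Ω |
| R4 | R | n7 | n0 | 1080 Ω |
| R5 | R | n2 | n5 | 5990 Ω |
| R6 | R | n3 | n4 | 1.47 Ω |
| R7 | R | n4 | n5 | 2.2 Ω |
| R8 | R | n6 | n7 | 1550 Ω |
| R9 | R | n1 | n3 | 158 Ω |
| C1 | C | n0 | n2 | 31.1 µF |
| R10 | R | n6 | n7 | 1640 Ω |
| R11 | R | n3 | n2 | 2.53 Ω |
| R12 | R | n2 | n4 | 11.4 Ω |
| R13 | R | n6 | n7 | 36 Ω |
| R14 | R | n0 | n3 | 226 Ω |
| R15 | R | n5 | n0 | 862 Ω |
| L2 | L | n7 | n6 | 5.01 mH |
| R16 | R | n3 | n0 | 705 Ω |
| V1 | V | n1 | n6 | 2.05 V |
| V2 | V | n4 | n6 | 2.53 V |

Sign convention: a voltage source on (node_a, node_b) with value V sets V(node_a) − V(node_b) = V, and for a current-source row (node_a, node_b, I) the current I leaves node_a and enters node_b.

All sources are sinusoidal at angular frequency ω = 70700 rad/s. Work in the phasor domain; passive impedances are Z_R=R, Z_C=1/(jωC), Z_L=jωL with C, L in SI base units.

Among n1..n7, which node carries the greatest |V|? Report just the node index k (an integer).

MNA unknowns: 7 node voltages V₁..V_7 plus 2 source currents (V1, V2)
I1: z[5]−=0.317, z[3]+=0.317
R1: Y=0.003333+0.000j on G[2,3]
L1: Y=0.000-0.03802j on G[2,4]
R2: Y=0.0004505+0.000j on G[2,5]
R3: Y=0.04348+0.000j on G[7,1]
R4: Y=0.0009259+0.000j on G[7,0]
R5: Y=0.0001669+0.000j on G[2,5]
R6: Y=0.6803+0.000j on G[3,4]
R7: Y=0.4545+0.000j on G[4,5]
R8: Y=0.0006452+0.000j on G[6,7]
R9: Y=0.006329+0.000j on G[1,3]
C1: Y=0.000+2.199j on G[0,2]
R10: Y=0.0006098+0.000j on G[6,7]
R11: Y=0.3953+0.000j on G[3,2]
R12: Y=0.08772+0.000j on G[2,4]
R13: Y=0.02778+0.000j on G[6,7]
R14: Y=0.004425+0.000j on G[0,3]
R15: Y=0.001160+0.000j on G[5,0]
L2: Y=0.000-0.002823j on G[7,6]
R16: Y=0.001418+0.000j on G[3,0]
V1: row V1−V6=2.05, i_V1 at 1,6
V2: row V4−V6=2.53, i_V2 at 4,6
solve → V1=-0.8063-0.03709j, V2=7.771e-05-0.0009963j, V3=0.08243-0.02371j, V4=-0.3263-0.03709j, V5=-1.020-0.03695j, V6=-2.856-0.03709j, V7=-1.608+0.01135j
aux → i_V1=-0.02925+0.002191j, i_V2=-0.007114-7.421e-05j

6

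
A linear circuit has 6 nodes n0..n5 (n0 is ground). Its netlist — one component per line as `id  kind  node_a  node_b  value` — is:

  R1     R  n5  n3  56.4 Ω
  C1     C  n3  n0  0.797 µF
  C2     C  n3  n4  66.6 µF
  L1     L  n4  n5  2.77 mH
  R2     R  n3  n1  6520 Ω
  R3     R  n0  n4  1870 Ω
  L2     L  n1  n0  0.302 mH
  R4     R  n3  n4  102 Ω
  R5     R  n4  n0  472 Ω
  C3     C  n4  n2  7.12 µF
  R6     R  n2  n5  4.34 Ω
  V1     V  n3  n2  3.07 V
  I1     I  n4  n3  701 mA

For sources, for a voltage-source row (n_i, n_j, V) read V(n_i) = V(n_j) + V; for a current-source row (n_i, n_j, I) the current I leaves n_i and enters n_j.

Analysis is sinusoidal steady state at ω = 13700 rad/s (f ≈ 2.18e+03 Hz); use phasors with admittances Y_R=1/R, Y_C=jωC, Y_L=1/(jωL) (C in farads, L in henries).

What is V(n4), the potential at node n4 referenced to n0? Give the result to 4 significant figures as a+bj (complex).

-0.3889+0.6198j V

Apply KCL at each of the 5 non-ground nodes and solve the resulting linear system.
Node n1: branches {R2, L2} → V_1 = 6.125e-05-9.475e-05j
Node n2: branches {C3, R6, V1} → V_2 = -3.219-0.09661j
Node n3: branches {R1, C1, C2, R2, R4, V1, I1} → V_3 = -0.1493-0.09661j
Node n4: branches {C2, L1, R3, R4, R5, C3, I1} → V_4 = -0.3889+0.6198j
Node n5: branches {R1, L1, R6} → V_5 = -2.896-0.3628j
Source currents: i(V1)=-0.004707-0.2147j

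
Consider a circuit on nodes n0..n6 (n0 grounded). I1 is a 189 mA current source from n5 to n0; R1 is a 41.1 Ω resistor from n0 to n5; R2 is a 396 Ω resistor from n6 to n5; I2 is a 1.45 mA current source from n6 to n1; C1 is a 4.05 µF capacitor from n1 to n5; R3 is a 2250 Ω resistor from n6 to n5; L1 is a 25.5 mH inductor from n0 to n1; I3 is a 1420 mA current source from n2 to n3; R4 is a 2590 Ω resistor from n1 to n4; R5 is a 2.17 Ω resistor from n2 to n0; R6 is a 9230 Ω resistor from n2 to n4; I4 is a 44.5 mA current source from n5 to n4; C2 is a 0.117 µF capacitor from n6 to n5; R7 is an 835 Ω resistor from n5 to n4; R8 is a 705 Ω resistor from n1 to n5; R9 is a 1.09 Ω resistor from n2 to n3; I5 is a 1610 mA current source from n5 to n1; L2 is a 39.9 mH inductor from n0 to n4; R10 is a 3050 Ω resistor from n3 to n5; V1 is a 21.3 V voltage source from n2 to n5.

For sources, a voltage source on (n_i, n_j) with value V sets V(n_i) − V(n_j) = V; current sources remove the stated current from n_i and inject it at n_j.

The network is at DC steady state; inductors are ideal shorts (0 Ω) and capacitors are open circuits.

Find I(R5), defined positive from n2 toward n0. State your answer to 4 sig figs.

Element admittances at DC:
  I1: injects 0.189 A into n0 (from n5)
  Y(R1) = 0.02433 S between n0,n5
  Y(R2) = 0.002525 S between n6,n5
  I2: injects 0.00145 A into n1 (from n6)
  Y(C1) = 0.000 S between n1,n5
  Y(R3) = 0.0004444 S between n6,n5
  L1: short n0↔n1 (DC inductor)
  I3: injects 1.42 A into n3 (from n2)
  Y(R4) = 0.0003861 S between n1,n4
  Y(R5) = 0.4608 S between n2,n0
  Y(R6) = 0.0001083 S between n2,n4
  I4: injects 0.0445 A into n4 (from n5)
  Y(C2) = 0.000 S between n6,n5
  Y(R7) = 0.001198 S between n5,n4
  Y(R8) = 0.001418 S between n1,n5
  Y(R9) = 0.9174 S between n2,n3
  I5: injects 1.61 A into n1 (from n5)
  L2: short n0↔n4 (DC inductor)
  Y(R10) = 0.0003279 S between n3,n5
  V1: constraint V(n2)−V(n5) = 21.3
Assemble and solve the 9×9 MNA system:
  V(n1)=0.000  V(n2)=-2.605  V(n3)=-1.065  V(n4)=0.000  V(n5)=-23.91  V(n6)=-24.39
  i(L1)=-1.578  i(L2)=-0.01559  i(V1)=1.193

-1.200 A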